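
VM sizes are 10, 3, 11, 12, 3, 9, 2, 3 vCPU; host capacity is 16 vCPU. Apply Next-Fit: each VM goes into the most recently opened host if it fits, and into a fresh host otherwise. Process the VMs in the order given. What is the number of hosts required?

4

host 1: place 10 vCPU, 6 vCPU left
host 1: place 3 vCPU, 3 vCPU left
host 2: place 11 vCPU, 5 vCPU left
host 3: place 12 vCPU, 4 vCPU left
host 3: place 3 vCPU, 1 vCPU left
host 4: place 9 vCPU, 7 vCPU left
host 4: place 2 vCPU, 5 vCPU left
host 4: place 3 vCPU, 2 vCPU left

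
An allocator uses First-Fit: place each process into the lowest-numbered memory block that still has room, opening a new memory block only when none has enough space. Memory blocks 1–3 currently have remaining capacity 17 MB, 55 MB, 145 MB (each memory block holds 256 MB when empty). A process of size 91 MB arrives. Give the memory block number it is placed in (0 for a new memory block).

3

Memory blocks with room: memory block 3 (145 MB).
The first with room is memory block 3.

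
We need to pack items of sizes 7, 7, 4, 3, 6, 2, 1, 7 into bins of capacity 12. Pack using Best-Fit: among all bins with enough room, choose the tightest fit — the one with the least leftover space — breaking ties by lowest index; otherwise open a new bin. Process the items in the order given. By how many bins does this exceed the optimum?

0

Best-Fit: [7,4,1] [7,3,2] [6] [7] → 4 bins.
Total size 37; any packing needs at least ⌈37/12⌉ = 4 bins.
So 4 is already optimal.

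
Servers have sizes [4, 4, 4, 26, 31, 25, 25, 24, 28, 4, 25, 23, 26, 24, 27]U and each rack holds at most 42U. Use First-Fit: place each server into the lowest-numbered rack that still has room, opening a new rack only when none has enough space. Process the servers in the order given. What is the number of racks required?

4U → rack 1 (remaining 38U)
4U → rack 1 (remaining 34U)
4U → rack 1 (remaining 30U)
26U → rack 1 (remaining 4U)
31U → rack 2 (remaining 11U)
25U → rack 3 (remaining 17U)
25U → rack 4 (remaining 17U)
24U → rack 5 (remaining 18U)
28U → rack 6 (remaining 14U)
4U → rack 1 (remaining 0U)
25U → rack 7 (remaining 17U)
23U → rack 8 (remaining 19U)
26U → rack 9 (remaining 16U)
24U → rack 10 (remaining 18U)
27U → rack 11 (remaining 15U)
Final racks: [4,4,4,26,4] [31] [25] [25] [24] [28] [25] [23] [26] [24] [27].

11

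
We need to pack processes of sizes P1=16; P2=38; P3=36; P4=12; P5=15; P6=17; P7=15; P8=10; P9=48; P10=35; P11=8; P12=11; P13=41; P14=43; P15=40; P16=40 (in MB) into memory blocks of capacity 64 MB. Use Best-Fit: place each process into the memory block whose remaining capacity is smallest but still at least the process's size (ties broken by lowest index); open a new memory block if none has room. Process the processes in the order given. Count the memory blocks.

Put P1 (16 MB) in memory block 1; 48 MB remain.
Put P2 (38 MB) in memory block 1; 10 MB remain.
Put P3 (36 MB) in memory block 2; 28 MB remain.
Put P4 (12 MB) in memory block 2; 16 MB remain.
Put P5 (15 MB) in memory block 2; 1 MB remain.
Put P6 (17 MB) in memory block 3; 47 MB remain.
Put P7 (15 MB) in memory block 3; 32 MB remain.
Put P8 (10 MB) in memory block 1; 0 MB remain.
Put P9 (48 MB) in memory block 4; 16 MB remain.
Put P10 (35 MB) in memory block 5; 29 MB remain.
Put P11 (8 MB) in memory block 4; 8 MB remain.
Put P12 (11 MB) in memory block 5; 18 MB remain.
Put P13 (41 MB) in memory block 6; 23 MB remain.
Put P14 (43 MB) in memory block 7; 21 MB remain.
Put P15 (40 MB) in memory block 8; 24 MB remain.
Put P16 (40 MB) in memory block 9; 24 MB remain.

9 memory blocks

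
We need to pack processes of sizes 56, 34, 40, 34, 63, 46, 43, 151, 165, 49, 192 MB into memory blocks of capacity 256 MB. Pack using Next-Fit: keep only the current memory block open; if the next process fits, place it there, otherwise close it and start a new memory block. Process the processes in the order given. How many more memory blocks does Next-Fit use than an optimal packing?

Next-Fit: [56,34,40,34,63] [46,43,151] [165,49] [192] → 4 memory blocks.
Total size 873 MB; any packing needs at least ⌈873/256⌉ = 4 memory blocks.
So 4 is already optimal.

0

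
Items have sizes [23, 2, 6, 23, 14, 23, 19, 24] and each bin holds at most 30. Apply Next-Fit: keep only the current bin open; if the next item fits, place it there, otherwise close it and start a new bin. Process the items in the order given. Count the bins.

bin 1: place 23, 7 left
bin 1: place 2, 5 left
bin 2: place 6, 24 left
bin 2: place 23, 1 left
bin 3: place 14, 16 left
bin 4: place 23, 7 left
bin 5: place 19, 11 left
bin 6: place 24, 6 left
Final bins: [23,2] [6,23] [14] [23] [19] [24].

6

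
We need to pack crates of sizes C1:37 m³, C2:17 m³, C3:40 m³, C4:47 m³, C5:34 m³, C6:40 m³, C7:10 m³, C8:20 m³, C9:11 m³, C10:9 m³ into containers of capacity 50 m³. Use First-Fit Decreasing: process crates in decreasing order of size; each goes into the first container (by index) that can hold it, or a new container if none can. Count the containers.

6 containers

Sorted descending: 47, 40, 40, 37, 34, 20, 17, 11, 10, 9.
container 1: place 47 m³, 3 m³ left
container 2: place 40 m³, 10 m³ left
container 3: place 40 m³, 10 m³ left
container 4: place 37 m³, 13 m³ left
container 5: place 34 m³, 16 m³ left
container 6: place 20 m³, 30 m³ left
container 6: place 17 m³, 13 m³ left
container 4: place 11 m³, 2 m³ left
container 2: place 10 m³, 0 m³ left
container 3: place 9 m³, 1 m³ left
Final containers: [47] [40,10] [40,9] [37,11] [34] [20,17].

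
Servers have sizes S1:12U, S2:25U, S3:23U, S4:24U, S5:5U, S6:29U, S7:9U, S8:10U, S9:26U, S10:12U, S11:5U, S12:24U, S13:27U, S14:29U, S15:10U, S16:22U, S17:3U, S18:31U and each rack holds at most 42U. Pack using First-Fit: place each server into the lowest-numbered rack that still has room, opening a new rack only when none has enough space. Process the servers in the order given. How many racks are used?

10 racks

S1 (12U) → rack 1 (remaining 30U)
S2 (25U) → rack 1 (remaining 5U)
S3 (23U) → rack 2 (remaining 19U)
S4 (24U) → rack 3 (remaining 18U)
S5 (5U) → rack 1 (remaining 0U)
S6 (29U) → rack 4 (remaining 13U)
S7 (9U) → rack 2 (remaining 10U)
S8 (10U) → rack 2 (remaining 0U)
S9 (26U) → rack 5 (remaining 16U)
S10 (12U) → rack 3 (remaining 6U)
S11 (5U) → rack 3 (remaining 1U)
S12 (24U) → rack 6 (remaining 18U)
S13 (27U) → rack 7 (remaining 15U)
S14 (29U) → rack 8 (remaining 13U)
S15 (10U) → rack 4 (remaining 3U)
S16 (22U) → rack 9 (remaining 20U)
S17 (3U) → rack 4 (remaining 0U)
S18 (31U) → rack 10 (remaining 11U)
Final racks: [12,25,5] [23,9,10] [24,12,5] [29,10,3] [26] [24] [27] [29] [22] [31].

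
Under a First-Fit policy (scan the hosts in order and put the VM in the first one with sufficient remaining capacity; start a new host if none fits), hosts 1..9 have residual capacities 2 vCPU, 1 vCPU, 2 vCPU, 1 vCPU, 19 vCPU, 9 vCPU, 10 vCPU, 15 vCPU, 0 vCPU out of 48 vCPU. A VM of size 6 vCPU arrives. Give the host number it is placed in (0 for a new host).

Hosts with room: host 5 (19 vCPU), host 6 (9 vCPU), host 7 (10 vCPU), host 8 (15 vCPU).
The first with room is host 5.

5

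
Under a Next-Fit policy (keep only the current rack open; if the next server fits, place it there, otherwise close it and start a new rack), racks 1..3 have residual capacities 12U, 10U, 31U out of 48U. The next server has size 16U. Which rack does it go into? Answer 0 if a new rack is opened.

Next-Fit only looks at rack 3, which has 31U free.
16U fits there.

3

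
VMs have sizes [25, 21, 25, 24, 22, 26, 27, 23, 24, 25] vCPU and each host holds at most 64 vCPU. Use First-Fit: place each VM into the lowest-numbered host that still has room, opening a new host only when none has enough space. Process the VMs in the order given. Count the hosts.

host 1: place 25 vCPU, 39 vCPU left
host 1: place 21 vCPU, 18 vCPU left
host 2: place 25 vCPU, 39 vCPU left
host 2: place 24 vCPU, 15 vCPU left
host 3: place 22 vCPU, 42 vCPU left
host 3: place 26 vCPU, 16 vCPU left
host 4: place 27 vCPU, 37 vCPU left
host 4: place 23 vCPU, 14 vCPU left
host 5: place 24 vCPU, 40 vCPU left
host 5: place 25 vCPU, 15 vCPU left
Final hosts: [25,21] [25,24] [22,26] [27,23] [24,25].

5 hosts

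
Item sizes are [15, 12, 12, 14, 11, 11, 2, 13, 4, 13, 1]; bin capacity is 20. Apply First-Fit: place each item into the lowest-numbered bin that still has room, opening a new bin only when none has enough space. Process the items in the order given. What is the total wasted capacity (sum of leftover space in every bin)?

52

Put 15 in bin 1; 5 remain.
Put 12 in bin 2; 8 remain.
Put 12 in bin 3; 8 remain.
Put 14 in bin 4; 6 remain.
Put 11 in bin 5; 9 remain.
Put 11 in bin 6; 9 remain.
Put 2 in bin 1; 3 remain.
Put 13 in bin 7; 7 remain.
Put 4 in bin 2; 4 remain.
Put 13 in bin 8; 7 remain.
Put 1 in bin 1; 2 remain.
8 bins × 20 = 160; used 108; unused 52.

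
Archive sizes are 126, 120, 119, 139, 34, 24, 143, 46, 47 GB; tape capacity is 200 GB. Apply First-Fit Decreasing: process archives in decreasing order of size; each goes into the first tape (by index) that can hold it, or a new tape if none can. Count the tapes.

Sorted descending: 143, 139, 126, 120, 119, 47, 46, 34, 24.
143 GB → tape 1 (remaining 57 GB)
139 GB → tape 2 (remaining 61 GB)
126 GB → tape 3 (remaining 74 GB)
120 GB → tape 4 (remaining 80 GB)
119 GB → tape 5 (remaining 81 GB)
47 GB → tape 1 (remaining 10 GB)
46 GB → tape 2 (remaining 15 GB)
34 GB → tape 3 (remaining 40 GB)
24 GB → tape 3 (remaining 16 GB)
Final tapes: [143,47] [139,46] [126,34,24] [120] [119].

5 tapes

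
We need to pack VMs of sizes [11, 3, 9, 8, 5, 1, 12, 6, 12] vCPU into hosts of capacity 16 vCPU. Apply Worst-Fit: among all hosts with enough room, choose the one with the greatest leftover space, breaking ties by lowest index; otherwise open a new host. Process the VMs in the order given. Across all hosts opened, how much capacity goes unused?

13

host 1: place 11 vCPU, 5 vCPU left
host 1: place 3 vCPU, 2 vCPU left
host 2: place 9 vCPU, 7 vCPU left
host 3: place 8 vCPU, 8 vCPU left
host 3: place 5 vCPU, 3 vCPU left
host 2: place 1 vCPU, 6 vCPU left
host 4: place 12 vCPU, 4 vCPU left
host 2: place 6 vCPU, 0 vCPU left
host 5: place 12 vCPU, 4 vCPU left
5 hosts × 16 vCPU = 80 vCPU; used 67 vCPU; unused 13 vCPU.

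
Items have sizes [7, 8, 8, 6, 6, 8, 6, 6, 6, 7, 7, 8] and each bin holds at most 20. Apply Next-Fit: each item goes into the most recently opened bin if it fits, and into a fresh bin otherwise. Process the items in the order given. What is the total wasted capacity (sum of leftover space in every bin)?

17

bin 1: place 7, 13 left
bin 1: place 8, 5 left
bin 2: place 8, 12 left
bin 2: place 6, 6 left
bin 2: place 6, 0 left
bin 3: place 8, 12 left
bin 3: place 6, 6 left
bin 3: place 6, 0 left
bin 4: place 6, 14 left
bin 4: place 7, 7 left
bin 4: place 7, 0 left
bin 5: place 8, 12 left
5 bins × 20 = 100; used 83; unused 17.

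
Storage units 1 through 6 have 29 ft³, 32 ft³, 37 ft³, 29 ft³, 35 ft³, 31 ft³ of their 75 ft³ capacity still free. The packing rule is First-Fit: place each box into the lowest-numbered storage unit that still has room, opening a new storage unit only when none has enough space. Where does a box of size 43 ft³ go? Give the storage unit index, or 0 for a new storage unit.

No storage unit has ≥ 43 ft³ free, so a new storage unit is opened.

0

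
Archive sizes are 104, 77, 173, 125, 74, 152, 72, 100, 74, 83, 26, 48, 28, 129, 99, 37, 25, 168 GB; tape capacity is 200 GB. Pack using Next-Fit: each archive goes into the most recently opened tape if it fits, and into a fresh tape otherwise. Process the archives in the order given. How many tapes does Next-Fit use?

10

Put 104 GB in tape 1; 96 GB remain.
Put 77 GB in tape 1; 19 GB remain.
Put 173 GB in tape 2; 27 GB remain.
Put 125 GB in tape 3; 75 GB remain.
Put 74 GB in tape 3; 1 GB remain.
Put 152 GB in tape 4; 48 GB remain.
Put 72 GB in tape 5; 128 GB remain.
Put 100 GB in tape 5; 28 GB remain.
Put 74 GB in tape 6; 126 GB remain.
Put 83 GB in tape 6; 43 GB remain.
Put 26 GB in tape 6; 17 GB remain.
Put 48 GB in tape 7; 152 GB remain.
Put 28 GB in tape 7; 124 GB remain.
Put 129 GB in tape 8; 71 GB remain.
Put 99 GB in tape 9; 101 GB remain.
Put 37 GB in tape 9; 64 GB remain.
Put 25 GB in tape 9; 39 GB remain.
Put 168 GB in tape 10; 32 GB remain.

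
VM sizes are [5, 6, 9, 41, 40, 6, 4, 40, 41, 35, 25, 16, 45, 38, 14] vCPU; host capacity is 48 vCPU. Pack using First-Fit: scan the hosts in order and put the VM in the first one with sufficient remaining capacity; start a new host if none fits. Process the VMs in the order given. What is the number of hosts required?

9

5 vCPU → host 1 (remaining 43 vCPU)
6 vCPU → host 1 (remaining 37 vCPU)
9 vCPU → host 1 (remaining 28 vCPU)
41 vCPU → host 2 (remaining 7 vCPU)
40 vCPU → host 3 (remaining 8 vCPU)
6 vCPU → host 1 (remaining 22 vCPU)
4 vCPU → host 1 (remaining 18 vCPU)
40 vCPU → host 4 (remaining 8 vCPU)
41 vCPU → host 5 (remaining 7 vCPU)
35 vCPU → host 6 (remaining 13 vCPU)
25 vCPU → host 7 (remaining 23 vCPU)
16 vCPU → host 1 (remaining 2 vCPU)
45 vCPU → host 8 (remaining 3 vCPU)
38 vCPU → host 9 (remaining 10 vCPU)
14 vCPU → host 7 (remaining 9 vCPU)
Final hosts: [5,6,9,6,4,16] [41] [40] [40] [41] [35] [25,14] [45] [38].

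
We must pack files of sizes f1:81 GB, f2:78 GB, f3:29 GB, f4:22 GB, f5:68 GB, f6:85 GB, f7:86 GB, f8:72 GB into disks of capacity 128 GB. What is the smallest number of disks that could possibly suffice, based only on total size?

Total size = 81 + 78 + 29 + 22 + 68 + 85 + 86 + 72 = 521 GB.
⌈521 / 128⌉ = 5.

5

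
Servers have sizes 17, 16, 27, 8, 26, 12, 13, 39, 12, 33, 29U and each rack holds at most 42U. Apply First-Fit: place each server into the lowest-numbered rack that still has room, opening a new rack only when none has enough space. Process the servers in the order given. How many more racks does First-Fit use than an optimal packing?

First-Fit: [17,16,8] [27,12] [26,13] [39] [12,29] [33] → 6 racks.
Total size 232U; any packing needs at least ⌈232/42⌉ = 6 racks.
So 6 is already optimal.

0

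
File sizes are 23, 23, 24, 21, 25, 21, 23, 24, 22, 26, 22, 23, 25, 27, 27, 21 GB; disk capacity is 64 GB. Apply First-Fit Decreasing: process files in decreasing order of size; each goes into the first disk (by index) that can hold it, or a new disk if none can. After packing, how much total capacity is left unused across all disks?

135

Sorted descending: 27, 27, 26, 25, 25, 24, 24, 23, 23, 23, 23, 22, 22, 21, 21, 21.
disk 1: place 27 GB, 37 GB left
disk 1: place 27 GB, 10 GB left
disk 2: place 26 GB, 38 GB left
disk 2: place 25 GB, 13 GB left
disk 3: place 25 GB, 39 GB left
disk 3: place 24 GB, 15 GB left
disk 4: place 24 GB, 40 GB left
disk 4: place 23 GB, 17 GB left
disk 5: place 23 GB, 41 GB left
disk 5: place 23 GB, 18 GB left
disk 6: place 23 GB, 41 GB left
disk 6: place 22 GB, 19 GB left
disk 7: place 22 GB, 42 GB left
disk 7: place 21 GB, 21 GB left
disk 7: place 21 GB, 0 GB left
disk 8: place 21 GB, 43 GB left
8 disks × 64 GB = 512 GB; used 377 GB; unused 135 GB.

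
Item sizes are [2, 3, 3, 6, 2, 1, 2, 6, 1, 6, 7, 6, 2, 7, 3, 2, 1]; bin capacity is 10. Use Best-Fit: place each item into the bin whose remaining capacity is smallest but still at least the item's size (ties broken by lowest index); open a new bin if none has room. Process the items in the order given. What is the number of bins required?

Put 2 in bin 1; 8 remain.
Put 3 in bin 1; 5 remain.
Put 3 in bin 1; 2 remain.
Put 6 in bin 2; 4 remain.
Put 2 in bin 1; 0 remain.
Put 1 in bin 2; 3 remain.
Put 2 in bin 2; 1 remain.
Put 6 in bin 3; 4 remain.
Put 1 in bin 2; 0 remain.
Put 6 in bin 4; 4 remain.
Put 7 in bin 5; 3 remain.
Put 6 in bin 6; 4 remain.
Put 2 in bin 5; 1 remain.
Put 7 in bin 7; 3 remain.
Put 3 in bin 7; 0 remain.
Put 2 in bin 3; 2 remain.
Put 1 in bin 5; 0 remain.
Final bins: [2,3,3,2] [6,1,2,1] [6,2] [6] [7,2,1] [6] [7,3].

7 bins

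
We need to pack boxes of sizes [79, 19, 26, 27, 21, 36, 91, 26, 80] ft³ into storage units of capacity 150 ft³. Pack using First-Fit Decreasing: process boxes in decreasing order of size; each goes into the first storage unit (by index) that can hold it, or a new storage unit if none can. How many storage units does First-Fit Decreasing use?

3 storage units

Sorted descending: 91, 80, 79, 36, 27, 26, 26, 21, 19.
storage unit 1: place 91 ft³, 59 ft³ left
storage unit 2: place 80 ft³, 70 ft³ left
storage unit 3: place 79 ft³, 71 ft³ left
storage unit 1: place 36 ft³, 23 ft³ left
storage unit 2: place 27 ft³, 43 ft³ left
storage unit 2: place 26 ft³, 17 ft³ left
storage unit 3: place 26 ft³, 45 ft³ left
storage unit 1: place 21 ft³, 2 ft³ left
storage unit 3: place 19 ft³, 26 ft³ left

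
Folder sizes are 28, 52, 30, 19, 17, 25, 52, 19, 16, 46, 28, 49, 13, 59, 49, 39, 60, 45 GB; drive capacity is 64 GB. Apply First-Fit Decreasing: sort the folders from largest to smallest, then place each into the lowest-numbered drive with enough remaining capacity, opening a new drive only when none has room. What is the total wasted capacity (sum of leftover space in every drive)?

Sorted descending: 60, 59, 52, 52, 49, 49, 46, 45, 39, 30, 28, 28, 25, 19, 19, 17, 16, 13.
Put 60 GB in drive 1; 4 GB remain.
Put 59 GB in drive 2; 5 GB remain.
Put 52 GB in drive 3; 12 GB remain.
Put 52 GB in drive 4; 12 GB remain.
Put 49 GB in drive 5; 15 GB remain.
Put 49 GB in drive 6; 15 GB remain.
Put 46 GB in drive 7; 18 GB remain.
Put 45 GB in drive 8; 19 GB remain.
Put 39 GB in drive 9; 25 GB remain.
Put 30 GB in drive 10; 34 GB remain.
Put 28 GB in drive 10; 6 GB remain.
Put 28 GB in drive 11; 36 GB remain.
Put 25 GB in drive 9; 0 GB remain.
Put 19 GB in drive 8; 0 GB remain.
Put 19 GB in drive 11; 17 GB remain.
Put 17 GB in drive 7; 1 GB remain.
Put 16 GB in drive 11; 1 GB remain.
Put 13 GB in drive 5; 2 GB remain.
11 drives × 64 GB = 704 GB; used 646 GB; unused 58 GB.

58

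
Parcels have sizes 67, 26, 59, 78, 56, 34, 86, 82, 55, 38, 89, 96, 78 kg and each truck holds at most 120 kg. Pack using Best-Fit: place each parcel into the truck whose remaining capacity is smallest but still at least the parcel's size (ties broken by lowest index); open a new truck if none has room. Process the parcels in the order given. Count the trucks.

Put 67 kg in truck 1; 53 kg remain.
Put 26 kg in truck 1; 27 kg remain.
Put 59 kg in truck 2; 61 kg remain.
Put 78 kg in truck 3; 42 kg remain.
Put 56 kg in truck 2; 5 kg remain.
Put 34 kg in truck 3; 8 kg remain.
Put 86 kg in truck 4; 34 kg remain.
Put 82 kg in truck 5; 38 kg remain.
Put 55 kg in truck 6; 65 kg remain.
Put 38 kg in truck 5; 0 kg remain.
Put 89 kg in truck 7; 31 kg remain.
Put 96 kg in truck 8; 24 kg remain.
Put 78 kg in truck 9; 42 kg remain.

9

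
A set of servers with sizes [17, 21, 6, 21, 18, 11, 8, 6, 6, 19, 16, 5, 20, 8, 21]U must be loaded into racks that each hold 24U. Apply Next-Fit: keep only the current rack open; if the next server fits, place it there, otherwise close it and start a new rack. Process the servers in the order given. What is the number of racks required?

rack 1: place 17U, 7U left
rack 2: place 21U, 3U left
rack 3: place 6U, 18U left
rack 4: place 21U, 3U left
rack 5: place 18U, 6U left
rack 6: place 11U, 13U left
rack 6: place 8U, 5U left
rack 7: place 6U, 18U left
rack 7: place 6U, 12U left
rack 8: place 19U, 5U left
rack 9: place 16U, 8U left
rack 9: place 5U, 3U left
rack 10: place 20U, 4U left
rack 11: place 8U, 16U left
rack 12: place 21U, 3U left
Final racks: [17] [21] [6] [21] [18] [11,8] [6,6] [19] [16,5] [20] [8] [21].

12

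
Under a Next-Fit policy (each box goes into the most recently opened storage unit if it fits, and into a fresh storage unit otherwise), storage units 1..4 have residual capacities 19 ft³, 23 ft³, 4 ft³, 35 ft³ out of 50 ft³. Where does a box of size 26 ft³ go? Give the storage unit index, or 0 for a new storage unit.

Next-Fit only looks at storage unit 4, which has 35 ft³ free.
26 ft³ fits there.

4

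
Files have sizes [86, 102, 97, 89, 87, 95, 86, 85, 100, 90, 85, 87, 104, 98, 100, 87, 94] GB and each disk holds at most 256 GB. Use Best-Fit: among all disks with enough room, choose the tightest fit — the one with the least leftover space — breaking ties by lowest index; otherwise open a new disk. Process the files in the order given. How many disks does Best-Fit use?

disk 1: place 86 GB, 170 GB left
disk 1: place 102 GB, 68 GB left
disk 2: place 97 GB, 159 GB left
disk 2: place 89 GB, 70 GB left
disk 3: place 87 GB, 169 GB left
disk 3: place 95 GB, 74 GB left
disk 4: place 86 GB, 170 GB left
disk 4: place 85 GB, 85 GB left
disk 5: place 100 GB, 156 GB left
disk 5: place 90 GB, 66 GB left
disk 4: place 85 GB, 0 GB left
disk 6: place 87 GB, 169 GB left
disk 6: place 104 GB, 65 GB left
disk 7: place 98 GB, 158 GB left
disk 7: place 100 GB, 58 GB left
disk 8: place 87 GB, 169 GB left
disk 8: place 94 GB, 75 GB left
Final disks: [86,102] [97,89] [87,95] [86,85,85] [100,90] [87,104] [98,100] [87,94].

8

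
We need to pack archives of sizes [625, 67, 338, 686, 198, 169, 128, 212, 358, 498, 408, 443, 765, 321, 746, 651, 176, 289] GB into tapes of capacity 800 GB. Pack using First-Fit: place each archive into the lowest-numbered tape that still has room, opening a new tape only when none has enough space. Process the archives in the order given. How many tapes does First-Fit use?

tape 1: place 625 GB, 175 GB left
tape 1: place 67 GB, 108 GB left
tape 2: place 338 GB, 462 GB left
tape 3: place 686 GB, 114 GB left
tape 2: place 198 GB, 264 GB left
tape 2: place 169 GB, 95 GB left
tape 4: place 128 GB, 672 GB left
tape 4: place 212 GB, 460 GB left
tape 4: place 358 GB, 102 GB left
tape 5: place 498 GB, 302 GB left
tape 6: place 408 GB, 392 GB left
tape 7: place 443 GB, 357 GB left
tape 8: place 765 GB, 35 GB left
tape 6: place 321 GB, 71 GB left
tape 9: place 746 GB, 54 GB left
tape 10: place 651 GB, 149 GB left
tape 5: place 176 GB, 126 GB left
tape 7: place 289 GB, 68 GB left
Final tapes: [625,67] [338,198,169] [686] [128,212,358] [498,176] [408,321] [443,289] [765] [746] [651].

10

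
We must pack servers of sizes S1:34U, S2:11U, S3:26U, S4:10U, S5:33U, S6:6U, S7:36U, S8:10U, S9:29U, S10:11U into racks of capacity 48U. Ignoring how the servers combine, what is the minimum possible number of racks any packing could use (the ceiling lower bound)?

5

Total size = 34 + 11 + 26 + 10 + 33 + 6 + 36 + 10 + 29 + 11 = 206U.
⌈206 / 48⌉ = 5.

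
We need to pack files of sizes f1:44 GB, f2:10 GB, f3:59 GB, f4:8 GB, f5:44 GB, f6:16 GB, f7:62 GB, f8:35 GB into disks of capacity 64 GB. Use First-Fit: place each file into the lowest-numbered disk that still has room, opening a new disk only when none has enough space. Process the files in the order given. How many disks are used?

5 disks

disk 1: place f1 (44 GB), 20 GB left
disk 1: place f2 (10 GB), 10 GB left
disk 2: place f3 (59 GB), 5 GB left
disk 1: place f4 (8 GB), 2 GB left
disk 3: place f5 (44 GB), 20 GB left
disk 3: place f6 (16 GB), 4 GB left
disk 4: place f7 (62 GB), 2 GB left
disk 5: place f8 (35 GB), 29 GB left
Final disks: [44,10,8] [59] [44,16] [62] [35].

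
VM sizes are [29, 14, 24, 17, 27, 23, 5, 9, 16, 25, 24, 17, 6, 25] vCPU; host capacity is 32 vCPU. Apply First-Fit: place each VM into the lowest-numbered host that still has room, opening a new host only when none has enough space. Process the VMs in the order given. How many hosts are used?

29 vCPU → host 1 (remaining 3 vCPU)
14 vCPU → host 2 (remaining 18 vCPU)
24 vCPU → host 3 (remaining 8 vCPU)
17 vCPU → host 2 (remaining 1 vCPU)
27 vCPU → host 4 (remaining 5 vCPU)
23 vCPU → host 5 (remaining 9 vCPU)
5 vCPU → host 3 (remaining 3 vCPU)
9 vCPU → host 5 (remaining 0 vCPU)
16 vCPU → host 6 (remaining 16 vCPU)
25 vCPU → host 7 (remaining 7 vCPU)
24 vCPU → host 8 (remaining 8 vCPU)
17 vCPU → host 9 (remaining 15 vCPU)
6 vCPU → host 6 (remaining 10 vCPU)
25 vCPU → host 10 (remaining 7 vCPU)
Final hosts: [29] [14,17] [24,5] [27] [23,9] [16,6] [25] [24] [17] [25].

10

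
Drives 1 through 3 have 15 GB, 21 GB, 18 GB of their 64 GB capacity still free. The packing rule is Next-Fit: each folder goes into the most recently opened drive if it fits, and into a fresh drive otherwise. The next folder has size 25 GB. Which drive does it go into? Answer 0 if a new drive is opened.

0

Next-Fit only looks at drive 3, which has 18 GB free.
25 GB does not fit, so a new drive is opened.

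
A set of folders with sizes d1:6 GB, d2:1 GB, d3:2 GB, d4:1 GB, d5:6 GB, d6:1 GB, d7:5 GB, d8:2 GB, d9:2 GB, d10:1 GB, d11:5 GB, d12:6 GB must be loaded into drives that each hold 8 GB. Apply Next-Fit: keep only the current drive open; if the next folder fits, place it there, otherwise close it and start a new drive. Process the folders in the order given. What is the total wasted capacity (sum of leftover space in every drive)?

Put d1 (6 GB) in drive 1; 2 GB remain.
Put d2 (1 GB) in drive 1; 1 GB remain.
Put d3 (2 GB) in drive 2; 6 GB remain.
Put d4 (1 GB) in drive 2; 5 GB remain.
Put d5 (6 GB) in drive 3; 2 GB remain.
Put d6 (1 GB) in drive 3; 1 GB remain.
Put d7 (5 GB) in drive 4; 3 GB remain.
Put d8 (2 GB) in drive 4; 1 GB remain.
Put d9 (2 GB) in drive 5; 6 GB remain.
Put d10 (1 GB) in drive 5; 5 GB remain.
Put d11 (5 GB) in drive 5; 0 GB remain.
Put d12 (6 GB) in drive 6; 2 GB remain.
6 drives × 8 GB = 48 GB; used 38 GB; unused 10 GB.

10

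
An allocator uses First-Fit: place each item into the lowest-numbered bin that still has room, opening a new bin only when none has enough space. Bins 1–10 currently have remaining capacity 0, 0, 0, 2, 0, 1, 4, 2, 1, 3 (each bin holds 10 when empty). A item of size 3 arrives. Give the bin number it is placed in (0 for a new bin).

7

Bins with room: bin 7 (4), bin 10 (3).
The first with room is bin 7.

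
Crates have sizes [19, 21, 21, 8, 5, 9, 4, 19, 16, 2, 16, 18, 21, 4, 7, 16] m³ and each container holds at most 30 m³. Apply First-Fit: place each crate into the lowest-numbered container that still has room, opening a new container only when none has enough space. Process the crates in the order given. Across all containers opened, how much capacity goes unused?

64

19 m³ → container 1 (remaining 11 m³)
21 m³ → container 2 (remaining 9 m³)
21 m³ → container 3 (remaining 9 m³)
8 m³ → container 1 (remaining 3 m³)
5 m³ → container 2 (remaining 4 m³)
9 m³ → container 3 (remaining 0 m³)
4 m³ → container 2 (remaining 0 m³)
19 m³ → container 4 (remaining 11 m³)
16 m³ → container 5 (remaining 14 m³)
2 m³ → container 1 (remaining 1 m³)
16 m³ → container 6 (remaining 14 m³)
18 m³ → container 7 (remaining 12 m³)
21 m³ → container 8 (remaining 9 m³)
4 m³ → container 4 (remaining 7 m³)
7 m³ → container 4 (remaining 0 m³)
16 m³ → container 9 (remaining 14 m³)
9 containers × 30 m³ = 270 m³; used 206 m³; unused 64 m³.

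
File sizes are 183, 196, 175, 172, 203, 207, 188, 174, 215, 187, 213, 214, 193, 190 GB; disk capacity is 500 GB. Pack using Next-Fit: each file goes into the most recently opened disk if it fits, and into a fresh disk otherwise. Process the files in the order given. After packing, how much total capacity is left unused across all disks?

disk 1: place 183 GB, 317 GB left
disk 1: place 196 GB, 121 GB left
disk 2: place 175 GB, 325 GB left
disk 2: place 172 GB, 153 GB left
disk 3: place 203 GB, 297 GB left
disk 3: place 207 GB, 90 GB left
disk 4: place 188 GB, 312 GB left
disk 4: place 174 GB, 138 GB left
disk 5: place 215 GB, 285 GB left
disk 5: place 187 GB, 98 GB left
disk 6: place 213 GB, 287 GB left
disk 6: place 214 GB, 73 GB left
disk 7: place 193 GB, 307 GB left
disk 7: place 190 GB, 117 GB left
7 disks × 500 GB = 3500 GB; used 2710 GB; unused 790 GB.

790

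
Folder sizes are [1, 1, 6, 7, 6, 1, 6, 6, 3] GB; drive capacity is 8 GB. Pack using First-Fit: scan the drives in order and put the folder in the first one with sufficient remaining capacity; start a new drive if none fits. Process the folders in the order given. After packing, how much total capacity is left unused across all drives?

11

drive 1: place 1 GB, 7 GB left
drive 1: place 1 GB, 6 GB left
drive 1: place 6 GB, 0 GB left
drive 2: place 7 GB, 1 GB left
drive 3: place 6 GB, 2 GB left
drive 2: place 1 GB, 0 GB left
drive 4: place 6 GB, 2 GB left
drive 5: place 6 GB, 2 GB left
drive 6: place 3 GB, 5 GB left
6 drives × 8 GB = 48 GB; used 37 GB; unused 11 GB.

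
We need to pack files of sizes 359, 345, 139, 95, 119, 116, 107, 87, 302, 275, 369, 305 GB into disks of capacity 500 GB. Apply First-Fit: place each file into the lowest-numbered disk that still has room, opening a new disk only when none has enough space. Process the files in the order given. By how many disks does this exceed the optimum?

First-Fit: [359,139] [345,95] [119,116,107,87] [302] [275] [369] [305] → 7 disks.
Total size 2618 GB; any packing needs at least ⌈2618/500⌉ = 6 disks.
An optimal packing achieves that bound: [369,119] [359,139] [345,116] [305,107,87] [302,95] [275] → 6 disks.
Excess: 7 − 6 = 1.

1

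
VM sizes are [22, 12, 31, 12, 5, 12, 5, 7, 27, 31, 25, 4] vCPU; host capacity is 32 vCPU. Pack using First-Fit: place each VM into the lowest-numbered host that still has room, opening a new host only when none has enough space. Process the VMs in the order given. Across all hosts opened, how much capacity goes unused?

host 1: place 22 vCPU, 10 vCPU left
host 2: place 12 vCPU, 20 vCPU left
host 3: place 31 vCPU, 1 vCPU left
host 2: place 12 vCPU, 8 vCPU left
host 1: place 5 vCPU, 5 vCPU left
host 4: place 12 vCPU, 20 vCPU left
host 1: place 5 vCPU, 0 vCPU left
host 2: place 7 vCPU, 1 vCPU left
host 5: place 27 vCPU, 5 vCPU left
host 6: place 31 vCPU, 1 vCPU left
host 7: place 25 vCPU, 7 vCPU left
host 4: place 4 vCPU, 16 vCPU left
7 hosts × 32 vCPU = 224 vCPU; used 193 vCPU; unused 31 vCPU.

31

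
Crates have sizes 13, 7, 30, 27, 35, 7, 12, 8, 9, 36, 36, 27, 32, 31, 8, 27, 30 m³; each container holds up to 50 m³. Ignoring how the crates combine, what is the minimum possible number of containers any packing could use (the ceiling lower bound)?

Total size = 13 + 7 + 30 + 27 + 35 + 7 + 12 + 8 + 9 + 36 + 36 + 27 + 32 + 31 + 8 + 27 + 30 = 375 m³.
⌈375 / 50⌉ = 8.

8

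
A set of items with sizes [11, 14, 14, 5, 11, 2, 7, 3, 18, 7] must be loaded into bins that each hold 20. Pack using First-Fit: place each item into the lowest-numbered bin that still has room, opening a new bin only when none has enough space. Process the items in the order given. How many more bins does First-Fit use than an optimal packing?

First-Fit: [11,5,2] [14,3] [14] [11,7] [18] [7] → 6 bins.
Total size 92; any packing needs at least ⌈92/20⌉ = 5 bins.
An optimal packing achieves that bound: [18,2] [14,5] [14,3] [11,7] [11,7] → 5 bins.
Excess: 6 − 5 = 1.

1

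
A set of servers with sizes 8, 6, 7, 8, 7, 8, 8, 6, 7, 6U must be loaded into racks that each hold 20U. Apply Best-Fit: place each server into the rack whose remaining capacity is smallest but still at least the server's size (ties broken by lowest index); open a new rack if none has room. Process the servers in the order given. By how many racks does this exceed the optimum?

Best-Fit: [8,6,6] [7,8] [7,8] [8,7] [6] → 5 racks.
Total size 71U; any packing needs at least ⌈71/20⌉ = 4 racks.
An optimal packing achieves that bound: [8,8] [8,8] [7,7,6] [7,6,6] → 4 racks.
Excess: 5 − 4 = 1.

1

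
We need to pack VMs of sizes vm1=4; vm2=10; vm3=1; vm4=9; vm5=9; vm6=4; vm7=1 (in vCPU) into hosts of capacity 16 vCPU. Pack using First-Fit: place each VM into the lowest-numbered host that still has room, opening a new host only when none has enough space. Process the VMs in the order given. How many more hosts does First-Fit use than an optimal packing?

0

First-Fit: [4,10,1,1] [9,4] [9] → 3 hosts.
Total size 38 vCPU; any packing needs at least ⌈38/16⌉ = 3 hosts.
So 3 is already optimal.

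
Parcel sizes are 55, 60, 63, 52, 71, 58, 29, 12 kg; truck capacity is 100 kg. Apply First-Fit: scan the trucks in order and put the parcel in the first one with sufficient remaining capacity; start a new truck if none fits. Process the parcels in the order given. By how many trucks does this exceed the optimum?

0

First-Fit: [55,29,12] [60] [63] [52] [71] [58] → 6 trucks.
6 parcels exceed 50 kg (half the capacity), and no two of those can share a truck, so at least 6 trucks are needed.
So 6 is already optimal.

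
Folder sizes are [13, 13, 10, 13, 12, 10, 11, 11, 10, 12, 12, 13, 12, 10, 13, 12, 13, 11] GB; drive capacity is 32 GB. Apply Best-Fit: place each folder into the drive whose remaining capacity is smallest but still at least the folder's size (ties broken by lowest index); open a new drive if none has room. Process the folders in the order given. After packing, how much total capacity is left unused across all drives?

45

13 GB → drive 1 (remaining 19 GB)
13 GB → drive 1 (remaining 6 GB)
10 GB → drive 2 (remaining 22 GB)
13 GB → drive 2 (remaining 9 GB)
12 GB → drive 3 (remaining 20 GB)
10 GB → drive 3 (remaining 10 GB)
11 GB → drive 4 (remaining 21 GB)
11 GB → drive 4 (remaining 10 GB)
10 GB → drive 3 (remaining 0 GB)
12 GB → drive 5 (remaining 20 GB)
12 GB → drive 5 (remaining 8 GB)
13 GB → drive 6 (remaining 19 GB)
12 GB → drive 6 (remaining 7 GB)
10 GB → drive 4 (remaining 0 GB)
13 GB → drive 7 (remaining 19 GB)
12 GB → drive 7 (remaining 7 GB)
13 GB → drive 8 (remaining 19 GB)
11 GB → drive 8 (remaining 8 GB)
8 drives × 32 GB = 256 GB; used 211 GB; unused 45 GB.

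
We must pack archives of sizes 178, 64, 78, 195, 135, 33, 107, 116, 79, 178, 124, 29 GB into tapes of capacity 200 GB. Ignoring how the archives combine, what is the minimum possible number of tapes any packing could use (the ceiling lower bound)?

7

Total size = 178 + 64 + 78 + 195 + 135 + 33 + 107 + 116 + 79 + 178 + 124 + 29 = 1316 GB.
⌈1316 / 200⌉ = 7.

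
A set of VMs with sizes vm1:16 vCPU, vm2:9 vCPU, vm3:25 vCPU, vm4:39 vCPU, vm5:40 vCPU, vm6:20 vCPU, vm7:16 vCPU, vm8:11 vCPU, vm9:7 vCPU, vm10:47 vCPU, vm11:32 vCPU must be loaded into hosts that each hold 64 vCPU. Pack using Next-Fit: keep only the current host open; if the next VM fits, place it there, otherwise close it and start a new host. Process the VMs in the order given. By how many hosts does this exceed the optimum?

Next-Fit: [16,9,25] [39] [40,20] [16,11,7] [47] [32] → 6 hosts.
Total size 262 vCPU; any packing needs at least ⌈262/64⌉ = 5 hosts.
An optimal packing achieves that bound: [47,16] [40,20] [39,25] [32,16,11] [9,7] → 5 hosts.
Excess: 6 − 5 = 1.

1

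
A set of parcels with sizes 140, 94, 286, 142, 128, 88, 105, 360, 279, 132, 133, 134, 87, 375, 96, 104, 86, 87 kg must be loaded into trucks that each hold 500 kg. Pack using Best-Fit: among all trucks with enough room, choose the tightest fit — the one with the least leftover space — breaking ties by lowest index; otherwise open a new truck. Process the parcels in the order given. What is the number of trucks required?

Put 140 kg in truck 1; 360 kg remain.
Put 94 kg in truck 1; 266 kg remain.
Put 286 kg in truck 2; 214 kg remain.
Put 142 kg in truck 2; 72 kg remain.
Put 128 kg in truck 1; 138 kg remain.
Put 88 kg in truck 1; 50 kg remain.
Put 105 kg in truck 3; 395 kg remain.
Put 360 kg in truck 3; 35 kg remain.
Put 279 kg in truck 4; 221 kg remain.
Put 132 kg in truck 4; 89 kg remain.
Put 133 kg in truck 5; 367 kg remain.
Put 134 kg in truck 5; 233 kg remain.
Put 87 kg in truck 4; 2 kg remain.
Put 375 kg in truck 6; 125 kg remain.
Put 96 kg in truck 6; 29 kg remain.
Put 104 kg in truck 5; 129 kg remain.
Put 86 kg in truck 5; 43 kg remain.
Put 87 kg in truck 7; 413 kg remain.
Final trucks: [140,94,128,88] [286,142] [105,360] [279,132,87] [133,134,104,86] [375,96] [87].

7 trucks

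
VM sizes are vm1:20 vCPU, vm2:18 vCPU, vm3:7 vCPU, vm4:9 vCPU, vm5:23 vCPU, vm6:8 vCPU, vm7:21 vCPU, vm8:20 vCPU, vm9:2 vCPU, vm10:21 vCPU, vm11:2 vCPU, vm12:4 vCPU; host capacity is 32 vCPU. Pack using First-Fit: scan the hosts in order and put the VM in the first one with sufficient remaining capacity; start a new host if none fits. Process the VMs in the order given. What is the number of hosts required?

vm1 (20 vCPU) → host 1 (remaining 12 vCPU)
vm2 (18 vCPU) → host 2 (remaining 14 vCPU)
vm3 (7 vCPU) → host 1 (remaining 5 vCPU)
vm4 (9 vCPU) → host 2 (remaining 5 vCPU)
vm5 (23 vCPU) → host 3 (remaining 9 vCPU)
vm6 (8 vCPU) → host 3 (remaining 1 vCPU)
vm7 (21 vCPU) → host 4 (remaining 11 vCPU)
vm8 (20 vCPU) → host 5 (remaining 12 vCPU)
vm9 (2 vCPU) → host 1 (remaining 3 vCPU)
vm10 (21 vCPU) → host 6 (remaining 11 vCPU)
vm11 (2 vCPU) → host 1 (remaining 1 vCPU)
vm12 (4 vCPU) → host 2 (remaining 1 vCPU)

6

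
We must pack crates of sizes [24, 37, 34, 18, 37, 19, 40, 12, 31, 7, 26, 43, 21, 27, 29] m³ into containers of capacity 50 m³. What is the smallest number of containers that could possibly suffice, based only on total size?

Total size = 24 + 37 + 34 + 18 + 37 + 19 + 40 + 12 + 31 + 7 + 26 + 43 + 21 + 27 + 29 = 405 m³.
⌈405 / 50⌉ = 9.

9 containers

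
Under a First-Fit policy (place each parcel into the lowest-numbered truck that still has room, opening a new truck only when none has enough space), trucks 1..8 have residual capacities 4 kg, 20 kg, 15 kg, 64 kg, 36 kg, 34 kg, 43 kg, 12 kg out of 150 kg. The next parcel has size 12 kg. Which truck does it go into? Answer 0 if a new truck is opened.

Trucks with room: truck 2 (20 kg), truck 3 (15 kg), truck 4 (64 kg), truck 5 (36 kg), truck 6 (34 kg), truck 7 (43 kg), truck 8 (12 kg).
The first with room is truck 2.

2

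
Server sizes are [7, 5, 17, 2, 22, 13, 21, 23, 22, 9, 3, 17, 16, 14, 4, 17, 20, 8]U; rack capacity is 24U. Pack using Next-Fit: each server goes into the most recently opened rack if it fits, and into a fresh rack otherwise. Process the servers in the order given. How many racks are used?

Put 7U in rack 1; 17U remain.
Put 5U in rack 1; 12U remain.
Put 17U in rack 2; 7U remain.
Put 2U in rack 2; 5U remain.
Put 22U in rack 3; 2U remain.
Put 13U in rack 4; 11U remain.
Put 21U in rack 5; 3U remain.
Put 23U in rack 6; 1U remain.
Put 22U in rack 7; 2U remain.
Put 9U in rack 8; 15U remain.
Put 3U in rack 8; 12U remain.
Put 17U in rack 9; 7U remain.
Put 16U in rack 10; 8U remain.
Put 14U in rack 11; 10U remain.
Put 4U in rack 11; 6U remain.
Put 17U in rack 12; 7U remain.
Put 20U in rack 13; 4U remain.
Put 8U in rack 14; 16U remain.

14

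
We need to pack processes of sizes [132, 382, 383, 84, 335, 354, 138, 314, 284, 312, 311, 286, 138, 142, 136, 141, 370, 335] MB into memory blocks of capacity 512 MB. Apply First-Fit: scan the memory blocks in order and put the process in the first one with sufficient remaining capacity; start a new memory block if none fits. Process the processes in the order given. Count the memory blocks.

12 memory blocks

memory block 1: place 132 MB, 380 MB left
memory block 2: place 382 MB, 130 MB left
memory block 3: place 383 MB, 129 MB left
memory block 1: place 84 MB, 296 MB left
memory block 4: place 335 MB, 177 MB left
memory block 5: place 354 MB, 158 MB left
memory block 1: place 138 MB, 158 MB left
memory block 6: place 314 MB, 198 MB left
memory block 7: place 284 MB, 228 MB left
memory block 8: place 312 MB, 200 MB left
memory block 9: place 311 MB, 201 MB left
memory block 10: place 286 MB, 226 MB left
memory block 1: place 138 MB, 20 MB left
memory block 4: place 142 MB, 35 MB left
memory block 5: place 136 MB, 22 MB left
memory block 6: place 141 MB, 57 MB left
memory block 11: place 370 MB, 142 MB left
memory block 12: place 335 MB, 177 MB left
Final memory blocks: [132,84,138,138] [382] [383] [335,142] [354,136] [314,141] [284] [312] [311] [286] [370] [335].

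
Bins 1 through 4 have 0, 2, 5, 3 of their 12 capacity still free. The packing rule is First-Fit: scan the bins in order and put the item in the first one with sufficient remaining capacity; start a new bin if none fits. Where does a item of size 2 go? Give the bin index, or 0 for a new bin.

2

Bins with room: bin 2 (2), bin 3 (5), bin 4 (3).
The first with room is bin 2.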